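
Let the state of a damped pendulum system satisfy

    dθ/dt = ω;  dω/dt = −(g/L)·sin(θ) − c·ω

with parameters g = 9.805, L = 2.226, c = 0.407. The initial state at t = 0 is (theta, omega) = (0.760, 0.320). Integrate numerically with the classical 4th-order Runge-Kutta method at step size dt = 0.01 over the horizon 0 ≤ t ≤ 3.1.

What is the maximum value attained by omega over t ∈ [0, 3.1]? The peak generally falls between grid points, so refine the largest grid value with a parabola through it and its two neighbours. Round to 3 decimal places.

max omega = 1.007

t=0.000: state=(0.760, 0.320)
step 1 (dt=0.01): k1=(0.320, -3.165), k2=(0.304, -3.163), k3=(0.304, -3.163), k4=(0.288, -3.162); state += dt/6·(k1+2k2+2k3+k4)
t=0.010: state=(0.763, 0.288)
t=0.020: state=(0.766, 0.257)
t=0.030: state=(0.768, 0.225)
continuing one RK4 step at a time; state shown every 20 steps (Δt=0.2):
t=0.200: state=(0.762, -0.295)
t=0.400: state=(0.648, -0.825)
t=0.600: state=(0.442, -1.201)
t=0.800: state=(0.181, -1.367)
t=1.000: state=(-0.089, -1.297)
t=1.200: state=(-0.323, -1.017)
t=1.400: state=(-0.487, -0.599)
t=1.600: state=(-0.559, -0.123)
t=1.800: state=(-0.537, 0.332)
t=2.000: state=(-0.432, 0.704)
t=2.200: state=(-0.265, 0.940)
t=2.400: state=(-0.067, 1.006)
t=2.600: state=(0.126, 0.899)
t=2.800: state=(0.283, 0.653)
t=3.000: state=(0.382, 0.321)
t=3.100: state=(0.405, 0.142)
largest grid value and its neighbours: omega(2.360)=1.00660, omega(2.370)=1.00700, omega(2.380)=1.00696
parabola through these three points peaks at t≈2.374 with omega≈1.00704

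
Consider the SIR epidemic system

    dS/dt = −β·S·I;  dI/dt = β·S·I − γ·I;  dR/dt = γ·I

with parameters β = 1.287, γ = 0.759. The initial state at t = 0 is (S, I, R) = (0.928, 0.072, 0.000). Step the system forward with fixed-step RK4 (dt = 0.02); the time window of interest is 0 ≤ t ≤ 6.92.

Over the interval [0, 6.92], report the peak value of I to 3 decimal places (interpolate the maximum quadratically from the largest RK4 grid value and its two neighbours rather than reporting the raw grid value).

max I = 0.143

t=0.000: state=(0.928, 0.072, 0.000)
step 1 (dt=0.02): k1=(-0.086, 0.031, 0.055), k2=(-0.086, 0.031, 0.055), k3=(-0.086, 0.031, 0.055), k4=(-0.087, 0.031, 0.055); state += dt/6·(k1+2k2+2k3+k4)
t=0.020: state=(0.926, 0.073, 0.001)
t=0.040: state=(0.925, 0.073, 0.002)
t=0.060: state=(0.923, 0.074, 0.003)
continuing one RK4 step at a time; state shown every 25 steps (Δt=0.5):
t=0.500: state=(0.881, 0.088, 0.030)
t=1.000: state=(0.828, 0.105, 0.067)
t=1.500: state=(0.771, 0.120, 0.110)
t=2.000: state=(0.710, 0.132, 0.158)
t=2.500: state=(0.651, 0.140, 0.209)
t=3.000: state=(0.594, 0.143, 0.263)
t=3.500: state=(0.542, 0.141, 0.317)
t=4.000: state=(0.496, 0.135, 0.369)
t=4.500: state=(0.456, 0.125, 0.419)
t=5.000: state=(0.422, 0.113, 0.464)
t=5.500: state=(0.394, 0.101, 0.505)
t=6.000: state=(0.371, 0.088, 0.541)
t=6.500: state=(0.352, 0.076, 0.572)
t=6.920: state=(0.339, 0.067, 0.595)
largest grid value and its neighbours: I(3.020)=0.14290, I(3.040)=0.14290, I(3.060)=0.14290
parabola through these three points peaks at t≈3.039 with I≈0.14290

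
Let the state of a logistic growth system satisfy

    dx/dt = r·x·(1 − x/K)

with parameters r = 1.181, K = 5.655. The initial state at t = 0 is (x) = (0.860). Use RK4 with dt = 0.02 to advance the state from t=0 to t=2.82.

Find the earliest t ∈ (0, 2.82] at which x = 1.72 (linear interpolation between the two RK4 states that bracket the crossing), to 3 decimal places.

t = 0.754

t=0.000: state=(0.860)
step 1 (dt=0.02): k1=(0.861), k2=(0.868), k3=(0.868), k4=(0.875); state += dt/6·(k1+2k2+2k3+k4)
t=0.020: state=(0.877)
t=0.040: state=(0.895)
t=0.060: state=(0.913)
continuing one RK4 step at a time; state shown every 5 steps (Δt=0.1):
t=0.100: state=(0.950)
t=0.200: state=(1.047)
t=0.300: state=(1.151)
t=0.400: state=(1.263)
t=0.500: state=(1.383)
t=0.600: state=(1.510)
t=0.700: state=(1.644)
t=0.740: state=(1.700)
next step: t=0.760: state=(1.728) — x has crossed 1.72
linear interpolation between t=0.740 (1.69988) and t=0.760 (1.72809) → t≈0.754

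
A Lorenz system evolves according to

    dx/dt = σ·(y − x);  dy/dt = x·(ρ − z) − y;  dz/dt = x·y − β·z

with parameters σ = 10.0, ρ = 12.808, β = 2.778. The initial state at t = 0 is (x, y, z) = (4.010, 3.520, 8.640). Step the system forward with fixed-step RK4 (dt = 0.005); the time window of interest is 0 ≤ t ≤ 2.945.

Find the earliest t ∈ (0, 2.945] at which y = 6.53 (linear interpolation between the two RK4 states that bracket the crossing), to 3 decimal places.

t = 0.200

t=0.000: state=(4.010, 3.520, 8.640)
step 1 (dt=0.005): k1=(-4.900, 13.194, -9.887), k2=(-4.448, 13.208, -9.729), k3=(-4.459, 13.212, -9.726), k4=(-4.016, 13.229, -9.567); state += dt/6·(k1+2k2+2k3+k4)
t=0.005: state=(3.988, 3.586, 8.591)
t=0.010: state=(3.970, 3.652, 8.544)
t=0.015: state=(3.956, 3.719, 8.499)
continuing one RK4 step at a time; state shown every 20 steps (Δt=0.1):
t=0.100: state=(4.205, 4.921, 8.031)
t=0.200: state=(5.243, 6.529, 8.456)
next step: t=0.205: state=(5.308, 6.610, 8.511) — y has crossed 6.53
linear interpolation between t=0.200 (6.52869) and t=0.205 (6.60991) → t≈0.200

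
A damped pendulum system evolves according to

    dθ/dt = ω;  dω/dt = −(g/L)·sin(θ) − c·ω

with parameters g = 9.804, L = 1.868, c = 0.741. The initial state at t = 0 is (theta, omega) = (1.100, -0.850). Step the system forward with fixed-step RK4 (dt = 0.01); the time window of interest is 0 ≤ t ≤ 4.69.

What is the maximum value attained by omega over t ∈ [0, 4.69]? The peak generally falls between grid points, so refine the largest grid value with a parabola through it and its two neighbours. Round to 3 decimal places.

t=0.000: state=(1.100, -0.850)
step 1 (dt=0.01): k1=(-0.850, -4.048), k2=(-0.870, -4.022), k3=(-0.870, -4.022), k4=(-0.890, -3.997); state += dt/6·(k1+2k2+2k3+k4)
t=0.010: state=(1.091, -0.890)
t=0.020: state=(1.082, -0.930)
t=0.030: state=(1.073, -0.969)
continuing one RK4 step at a time; state shown every 20 steps (Δt=0.2):
t=0.200: state=(0.856, -1.545)
t=0.400: state=(0.502, -1.943)
t=0.600: state=(0.105, -1.961)
t=0.800: state=(-0.257, -1.607)
t=1.000: state=(-0.521, -1.004)
t=1.200: state=(-0.653, -0.315)
t=1.400: state=(-0.650, 0.329)
t=1.600: state=(-0.531, 0.832)
t=1.800: state=(-0.332, 1.127)
t=2.000: state=(-0.097, 1.177)
t=2.200: state=(0.124, 0.996)
t=2.400: state=(0.290, 0.651)
t=2.600: state=(0.379, 0.233)
t=2.800: state=(0.385, -0.169)
t=3.000: state=(0.318, -0.485)
t=3.200: state=(0.200, -0.669)
t=3.400: state=(0.060, -0.702)
t=3.600: state=(-0.072, -0.596)
t=3.800: state=(-0.172, -0.391)
t=4.000: state=(-0.225, -0.140)
t=4.200: state=(-0.228, 0.102)
t=4.400: state=(-0.188, 0.292)
t=4.600: state=(-0.117, 0.401)
t=4.690: state=(-0.080, 0.420)
largest grid value and its neighbours: omega(1.930)=1.18741, omega(1.940)=1.18770, omega(1.950)=1.18737
parabola through these three points peaks at t≈1.940 with omega≈1.18770

max omega = 1.188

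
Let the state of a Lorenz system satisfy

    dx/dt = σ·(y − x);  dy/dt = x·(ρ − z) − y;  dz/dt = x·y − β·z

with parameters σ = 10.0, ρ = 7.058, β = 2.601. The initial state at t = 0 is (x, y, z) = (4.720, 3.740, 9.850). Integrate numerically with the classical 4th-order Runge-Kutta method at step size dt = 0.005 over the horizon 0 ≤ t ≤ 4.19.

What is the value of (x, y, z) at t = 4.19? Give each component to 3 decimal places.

(x, y, z) = (3.865, 3.845, 6.038)

t=0.000: state=(4.720, 3.740, 9.850)
step 1 (dt=0.005): k1=(-9.800, -16.918, -7.967), k2=(-9.978, -16.714, -8.205), k3=(-9.968, -16.710, -8.203), k4=(-10.137, -16.504, -8.437); state += dt/6·(k1+2k2+2k3+k4)
t=0.005: state=(4.670, 3.656, 9.809)
t=0.010: state=(4.619, 3.575, 9.766)
t=0.015: state=(4.566, 3.496, 9.720)
continuing one RK4 step at a time; state shown every 40 steps (Δt=0.2):
t=0.200: state=(2.669, 1.961, 7.299)
t=0.400: state=(2.018, 1.999, 4.992)
t=0.600: state=(2.376, 2.729, 3.759)
t=0.800: state=(3.372, 3.994, 3.765)
t=1.000: state=(4.637, 5.176, 5.243)
t=1.200: state=(5.073, 4.911, 7.151)
t=1.400: state=(4.238, 3.708, 7.363)
t=1.600: state=(3.407, 3.155, 6.326)
t=1.800: state=(3.250, 3.327, 5.392)
t=2.000: state=(3.616, 3.878, 5.132)
t=2.200: state=(4.157, 4.395, 5.607)
t=2.400: state=(4.420, 4.424, 6.351)
t=2.600: state=(4.205, 4.021, 6.629)
t=2.800: state=(3.840, 3.693, 6.324)
t=3.000: state=(3.684, 3.678, 5.889)
t=3.200: state=(3.789, 3.886, 5.696)
t=3.400: state=(4.008, 4.111, 5.833)
t=3.600: state=(4.142, 4.163, 6.122)
t=3.800: state=(4.094, 4.033, 6.280)
t=4.000: state=(3.952, 3.885, 6.206)
t=4.190: state=(3.865, 3.845, 6.038)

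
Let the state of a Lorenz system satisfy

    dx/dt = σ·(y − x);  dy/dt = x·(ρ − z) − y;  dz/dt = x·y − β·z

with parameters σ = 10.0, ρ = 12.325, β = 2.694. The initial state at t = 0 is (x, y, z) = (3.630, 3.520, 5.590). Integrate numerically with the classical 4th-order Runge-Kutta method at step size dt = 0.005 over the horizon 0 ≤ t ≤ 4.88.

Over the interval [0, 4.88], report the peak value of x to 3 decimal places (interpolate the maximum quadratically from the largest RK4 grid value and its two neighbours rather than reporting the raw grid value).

max x = 8.295

t=0.000: state=(3.630, 3.520, 5.590)
step 1 (dt=0.005): k1=(-1.100, 20.928, -2.282), k2=(-0.549, 20.878, -2.086), k3=(-0.564, 20.886, -2.083), k4=(-0.028, 20.842, -1.885); state += dt/6·(k1+2k2+2k3+k4)
t=0.005: state=(3.627, 3.624, 5.580)
t=0.010: state=(3.630, 3.728, 5.571)
t=0.015: state=(3.637, 3.832, 5.565)
continuing one RK4 step at a time; state shown every 40 steps (Δt=0.2):
t=0.200: state=(6.000, 7.894, 7.588)
t=0.400: state=(8.223, 7.667, 14.634)
t=0.600: state=(4.834, 3.097, 13.634)
t=0.800: state=(3.110, 3.035, 9.535)
t=1.000: state=(4.045, 4.990, 7.705)
t=1.200: state=(6.471, 7.670, 9.963)
t=1.400: state=(7.069, 6.258, 13.944)
t=1.600: state=(4.755, 3.788, 12.406)
t=1.800: state=(3.988, 4.150, 9.681)
t=2.000: state=(5.100, 5.948, 9.184)
t=2.200: state=(6.622, 7.014, 11.646)
t=2.400: state=(6.079, 5.302, 13.072)
t=2.600: state=(4.705, 4.314, 11.377)
t=2.800: state=(4.706, 5.054, 9.908)
t=3.000: state=(5.752, 6.312, 10.475)
t=3.200: state=(6.294, 6.168, 12.218)
t=3.400: state=(5.483, 4.981, 12.165)
t=3.600: state=(4.879, 4.835, 10.860)
t=3.800: state=(5.259, 5.620, 10.395)
t=4.000: state=(5.945, 6.159, 11.315)
t=4.200: state=(5.865, 5.598, 12.082)
t=4.400: state=(5.262, 5.029, 11.524)
t=4.600: state=(5.148, 5.267, 10.776)
t=4.800: state=(5.579, 5.824, 10.919)
t=4.880: state=(5.752, 5.928, 11.206)
largest grid value and its neighbours: x(0.370)=8.29332, x(0.375)=8.29504, x(0.380)=8.29137
parabola through these three points peaks at t≈0.374 with x≈8.29513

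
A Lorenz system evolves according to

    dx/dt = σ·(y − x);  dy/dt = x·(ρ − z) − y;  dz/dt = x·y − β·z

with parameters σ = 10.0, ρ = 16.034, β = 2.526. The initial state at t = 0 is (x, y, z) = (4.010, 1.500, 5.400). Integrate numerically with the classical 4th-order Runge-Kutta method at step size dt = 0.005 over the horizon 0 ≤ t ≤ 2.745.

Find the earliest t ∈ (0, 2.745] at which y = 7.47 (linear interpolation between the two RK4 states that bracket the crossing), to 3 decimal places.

t=0.000: state=(4.010, 1.500, 5.400)
step 1 (dt=0.005): k1=(-25.100, 41.142, -7.625), k2=(-23.444, 40.447, -7.265), k3=(-23.503, 40.490, -7.268), k4=(-21.900, 39.832, -6.922); state += dt/6·(k1+2k2+2k3+k4)
t=0.005: state=(3.893, 1.702, 5.364)
t=0.010: state=(3.791, 1.899, 5.331)
t=0.015: state=(3.703, 2.089, 5.301)
continuing one RK4 step at a time; state shown every 20 steps (Δt=0.1):
t=0.100: state=(3.745, 5.030, 5.256)
t=0.160: state=(4.881, 7.333, 5.997)
next step: t=0.165: state=(5.006, 7.542, 6.105) — y has crossed 7.47
linear interpolation between t=0.160 (7.33290) and t=0.165 (7.54247) → t≈0.163

t = 0.163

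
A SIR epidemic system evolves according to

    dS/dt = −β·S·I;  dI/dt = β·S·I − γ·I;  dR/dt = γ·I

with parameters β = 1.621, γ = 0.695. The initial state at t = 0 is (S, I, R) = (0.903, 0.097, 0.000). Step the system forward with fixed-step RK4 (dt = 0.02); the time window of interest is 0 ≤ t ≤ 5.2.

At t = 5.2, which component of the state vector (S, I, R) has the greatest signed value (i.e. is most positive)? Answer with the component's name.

largest component: R

t=0.000: state=(0.903, 0.097, 0.000)
step 1 (dt=0.02): k1=(-0.142, 0.075, 0.067), k2=(-0.143, 0.075, 0.068), k3=(-0.143, 0.075, 0.068), k4=(-0.144, 0.075, 0.068); state += dt/6·(k1+2k2+2k3+k4)
t=0.020: state=(0.900, 0.098, 0.001)
t=0.040: state=(0.897, 0.100, 0.003)
t=0.060: state=(0.894, 0.102, 0.004)
continuing one RK4 step at a time; state shown every 10 steps (Δt=0.2):
t=0.200: state=(0.873, 0.113, 0.015)
t=0.400: state=(0.839, 0.129, 0.031)
t=0.600: state=(0.803, 0.147, 0.051)
t=0.800: state=(0.763, 0.165, 0.072)
t=1.000: state=(0.721, 0.182, 0.096)
t=1.200: state=(0.678, 0.199, 0.123)
t=1.400: state=(0.634, 0.214, 0.152)
t=1.600: state=(0.590, 0.227, 0.182)
t=1.800: state=(0.547, 0.238, 0.215)
t=2.000: state=(0.506, 0.246, 0.248)
t=2.200: state=(0.467, 0.250, 0.283)
t=2.400: state=(0.430, 0.252, 0.318)
t=2.600: state=(0.397, 0.251, 0.353)
t=2.800: state=(0.366, 0.247, 0.387)
t=3.000: state=(0.338, 0.241, 0.421)
t=3.200: state=(0.313, 0.233, 0.454)
t=3.400: state=(0.291, 0.223, 0.486)
t=3.600: state=(0.271, 0.213, 0.516)
t=3.800: state=(0.253, 0.202, 0.545)
t=4.000: state=(0.238, 0.190, 0.572)
t=4.200: state=(0.224, 0.178, 0.598)
t=4.400: state=(0.212, 0.166, 0.622)
t=4.600: state=(0.201, 0.155, 0.644)
t=4.800: state=(0.192, 0.144, 0.665)
t=5.000: state=(0.183, 0.133, 0.684)
t=5.200: state=(0.176, 0.122, 0.702)
compare at T: S=0.176, I=0.122, R=0.702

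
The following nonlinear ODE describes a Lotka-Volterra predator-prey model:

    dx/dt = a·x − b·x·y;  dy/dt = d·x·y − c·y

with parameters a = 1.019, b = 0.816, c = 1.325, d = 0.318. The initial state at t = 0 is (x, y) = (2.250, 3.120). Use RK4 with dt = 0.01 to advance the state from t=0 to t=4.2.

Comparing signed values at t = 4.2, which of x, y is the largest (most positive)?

t=0.000: state=(2.250, 3.120)
step 1 (dt=0.01): k1=(-3.436, -1.902), k2=(-3.392, -1.913), k3=(-3.392, -1.913), k4=(-3.349, -1.923); state += dt/6·(k1+2k2+2k3+k4)
t=0.010: state=(2.216, 3.101)
t=0.020: state=(2.183, 3.082)
t=0.030: state=(2.151, 3.062)
continuing one RK4 step at a time; state shown every 20 steps (Δt=0.2):
t=0.200: state=(1.713, 2.711)
t=0.400: state=(1.396, 2.294)
t=0.600: state=(1.216, 1.911)
t=0.800: state=(1.122, 1.579)
t=1.000: state=(1.088, 1.299)
t=1.200: state=(1.100, 1.068)
t=1.400: state=(1.151, 0.880)
t=1.600: state=(1.239, 0.729)
t=1.800: state=(1.362, 0.607)
t=2.000: state=(1.525, 0.510)
t=2.200: state=(1.732, 0.434)
t=2.400: state=(1.988, 0.375)
t=2.600: state=(2.301, 0.330)
t=2.800: state=(2.682, 0.296)
t=3.000: state=(3.139, 0.273)
t=3.200: state=(3.685, 0.260)
t=3.400: state=(4.332, 0.258)
t=3.600: state=(5.090, 0.266)
t=3.800: state=(5.964, 0.290)
t=4.000: state=(6.951, 0.336)
t=4.200: state=(8.020, 0.415)
compare at T: x=8.020, y=0.415

largest component: x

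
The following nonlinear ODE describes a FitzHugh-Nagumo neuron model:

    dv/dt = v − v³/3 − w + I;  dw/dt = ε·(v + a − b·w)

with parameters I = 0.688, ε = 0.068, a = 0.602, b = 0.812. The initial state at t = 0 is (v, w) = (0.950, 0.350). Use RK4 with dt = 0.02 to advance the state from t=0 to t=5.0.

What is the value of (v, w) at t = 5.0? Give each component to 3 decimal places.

(v, w) = (1.628, 0.938)

t=0.000: state=(0.950, 0.350)
step 1 (dt=0.02): k1=(1.002, 0.086), k2=(1.002, 0.087), k3=(1.002, 0.087), k4=(1.002, 0.087); state += dt/6·(k1+2k2+2k3+k4)
t=0.020: state=(0.970, 0.352)
t=0.040: state=(0.990, 0.353)
t=0.060: state=(1.010, 0.355)
continuing one RK4 step at a time; state shown every 10 steps (Δt=0.2):
t=0.200: state=(1.148, 0.368)
t=0.400: state=(1.330, 0.389)
t=0.600: state=(1.482, 0.412)
t=0.800: state=(1.598, 0.437)
t=1.000: state=(1.679, 0.462)
t=1.200: state=(1.731, 0.488)
t=1.400: state=(1.762, 0.515)
t=1.600: state=(1.778, 0.541)
t=1.800: state=(1.784, 0.568)
t=2.000: state=(1.784, 0.594)
t=2.200: state=(1.779, 0.619)
t=2.400: state=(1.772, 0.645)
t=2.600: state=(1.763, 0.670)
t=2.800: state=(1.754, 0.694)
t=3.000: state=(1.743, 0.718)
t=3.200: state=(1.733, 0.742)
t=3.400: state=(1.721, 0.766)
t=3.600: state=(1.710, 0.789)
t=3.800: state=(1.698, 0.811)
t=4.000: state=(1.687, 0.833)
t=4.200: state=(1.675, 0.855)
t=4.400: state=(1.663, 0.876)
t=4.600: state=(1.652, 0.897)
t=4.800: state=(1.640, 0.918)
t=5.000: state=(1.628, 0.938)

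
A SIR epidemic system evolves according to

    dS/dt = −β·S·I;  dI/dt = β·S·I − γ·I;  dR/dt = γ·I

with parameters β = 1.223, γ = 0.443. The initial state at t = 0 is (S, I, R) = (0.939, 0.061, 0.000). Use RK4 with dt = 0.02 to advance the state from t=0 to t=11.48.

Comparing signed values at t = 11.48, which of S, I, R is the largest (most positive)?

largest component: R

t=0.000: state=(0.939, 0.061, 0.000)
step 1 (dt=0.02): k1=(-0.070, 0.043, 0.027), k2=(-0.070, 0.043, 0.027), k3=(-0.070, 0.043, 0.027), k4=(-0.071, 0.044, 0.027); state += dt/6·(k1+2k2+2k3+k4)
t=0.020: state=(0.938, 0.062, 0.001)
t=0.040: state=(0.936, 0.063, 0.001)
t=0.060: state=(0.935, 0.064, 0.002)
continuing one RK4 step at a time; state shown every 25 steps (Δt=0.5):
t=0.500: state=(0.898, 0.086, 0.016)
t=1.000: state=(0.844, 0.117, 0.038)
t=1.500: state=(0.777, 0.154, 0.068)
t=2.000: state=(0.699, 0.194, 0.107)
t=2.500: state=(0.613, 0.232, 0.154)
t=3.000: state=(0.527, 0.264, 0.210)
t=3.500: state=(0.445, 0.285, 0.270)
t=4.000: state=(0.373, 0.293, 0.335)
t=4.500: state=(0.312, 0.289, 0.399)
t=5.000: state=(0.262, 0.276, 0.462)
t=5.500: state=(0.223, 0.256, 0.521)
t=6.000: state=(0.192, 0.233, 0.575)
t=6.500: state=(0.168, 0.208, 0.624)
t=7.000: state=(0.149, 0.184, 0.667)
t=7.500: state=(0.134, 0.161, 0.706)
t=8.000: state=(0.122, 0.139, 0.739)
t=8.500: state=(0.113, 0.120, 0.767)
t=9.000: state=(0.105, 0.103, 0.792)
t=9.500: state=(0.100, 0.088, 0.813)
t=10.000: state=(0.095, 0.074, 0.831)
t=10.500: state=(0.091, 0.063, 0.846)
t=11.000: state=(0.088, 0.053, 0.859)
t=11.480: state=(0.085, 0.045, 0.869)
compare at T: S=0.085, I=0.045, R=0.869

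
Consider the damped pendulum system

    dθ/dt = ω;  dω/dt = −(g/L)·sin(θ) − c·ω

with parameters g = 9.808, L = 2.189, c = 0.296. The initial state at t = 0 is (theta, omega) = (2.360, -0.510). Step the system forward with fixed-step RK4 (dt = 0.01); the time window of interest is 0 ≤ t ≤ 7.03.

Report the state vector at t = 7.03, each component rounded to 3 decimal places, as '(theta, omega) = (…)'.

t=0.000: state=(2.360, -0.510)
step 1 (dt=0.01): k1=(-0.510, -3.005), k2=(-0.525, -3.009), k3=(-0.525, -3.009), k4=(-0.540, -3.013); state += dt/6·(k1+2k2+2k3+k4)
t=0.010: state=(2.355, -0.540)
t=0.020: state=(2.349, -0.570)
t=0.030: state=(2.343, -0.601)
continuing one RK4 step at a time; state shown every 25 steps (Δt=0.25):
t=0.250: state=(2.135, -1.303)
t=0.500: state=(1.698, -2.212)
t=0.750: state=(1.031, -3.094)
t=1.000: state=(0.193, -3.478)
t=1.250: state=(-0.633, -2.985)
t=1.500: state=(-1.250, -1.897)
t=1.750: state=(-1.573, -0.696)
t=2.000: state=(-1.604, 0.433)
t=2.250: state=(-1.363, 1.476)
t=2.500: state=(-0.880, 2.341)
t=2.750: state=(-0.232, 2.738)
t=3.000: state=(0.429, 2.427)
t=3.250: state=(0.935, 1.563)
t=3.500: state=(1.194, 0.498)
t=3.750: state=(1.186, -0.548)
t=4.000: state=(0.931, -1.457)
t=4.250: state=(0.483, -2.056)
t=4.500: state=(-0.053, -2.136)
t=4.750: state=(-0.537, -1.659)
t=5.000: state=(-0.854, -0.836)
t=5.250: state=(-0.948, 0.083)
t=5.500: state=(-0.819, 0.922)
t=5.750: state=(-0.506, 1.527)
t=6.000: state=(-0.089, 1.734)
t=6.250: state=(0.322, 1.477)
t=6.500: state=(0.620, 0.870)
t=6.750: state=(0.744, 0.114)
t=7.000: state=(0.680, -0.612)
t=7.030: state=(0.660, -0.689)

(theta, omega) = (0.660, -0.689)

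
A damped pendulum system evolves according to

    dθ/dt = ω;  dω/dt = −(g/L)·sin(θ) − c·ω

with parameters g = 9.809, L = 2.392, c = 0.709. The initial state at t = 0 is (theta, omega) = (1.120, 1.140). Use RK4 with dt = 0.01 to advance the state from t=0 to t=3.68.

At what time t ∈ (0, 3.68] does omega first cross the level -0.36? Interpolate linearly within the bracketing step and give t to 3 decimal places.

t=0.000: state=(1.120, 1.140)
step 1 (dt=0.01): k1=(1.140, -4.499), k2=(1.118, -4.494), k3=(1.118, -4.493), k4=(1.095, -4.487); state += dt/6·(k1+2k2+2k3+k4)
t=0.010: state=(1.131, 1.095)
t=0.020: state=(1.142, 1.050)
t=0.030: state=(1.152, 1.006)
continuing one RK4 step at a time; state shown every 20 steps (Δt=0.2):
t=0.200: state=(1.260, 0.275)
t=0.360: state=(1.254, -0.346)
next step: t=0.370: state=(1.250, -0.382) — omega has crossed -0.36
linear interpolation between t=0.360 (-0.34557) and t=0.370 (-0.38193) → t≈0.364

t = 0.364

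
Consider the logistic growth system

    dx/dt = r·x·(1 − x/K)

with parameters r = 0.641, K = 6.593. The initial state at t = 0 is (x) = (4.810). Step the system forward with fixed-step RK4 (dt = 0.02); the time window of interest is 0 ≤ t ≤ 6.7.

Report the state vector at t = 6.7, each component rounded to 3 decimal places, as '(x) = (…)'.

t=0.000: state=(4.810)
step 1 (dt=0.02): k1=(0.834), k2=(0.831), k3=(0.831), k4=(0.829); state += dt/6·(k1+2k2+2k3+k4)
t=0.020: state=(4.827)
t=0.040: state=(4.843)
t=0.060: state=(4.860)
continuing one RK4 step at a time; state shown every 25 steps (Δt=0.5):
t=0.500: state=(5.195)
t=1.000: state=(5.516)
t=1.500: state=(5.775)
t=2.000: state=(5.978)
t=2.500: state=(6.135)
t=3.000: state=(6.254)
t=3.500: state=(6.344)
t=4.000: state=(6.410)
t=4.500: state=(6.459)
t=5.000: state=(6.495)
t=5.500: state=(6.522)
t=6.000: state=(6.541)
t=6.500: state=(6.555)
t=6.700: state=(6.560)

(x) = (6.560)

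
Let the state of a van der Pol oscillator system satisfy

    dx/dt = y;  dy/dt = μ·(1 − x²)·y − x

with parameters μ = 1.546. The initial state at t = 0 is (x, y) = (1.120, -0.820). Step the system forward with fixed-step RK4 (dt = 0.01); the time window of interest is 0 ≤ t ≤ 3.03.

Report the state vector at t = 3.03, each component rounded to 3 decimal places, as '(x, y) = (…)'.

t=0.000: state=(1.120, -0.820)
step 1 (dt=0.01): k1=(-0.820, -0.797), k2=(-0.824, -0.804), k3=(-0.824, -0.804), k4=(-0.828, -0.810); state += dt/6·(k1+2k2+2k3+k4)
t=0.010: state=(1.112, -0.828)
t=0.020: state=(1.103, -0.836)
t=0.030: state=(1.095, -0.844)
continuing one RK4 step at a time; state shown every 10 steps (Δt=0.1):
t=0.100: state=(1.034, -0.906)
t=0.200: state=(0.938, -1.009)
t=0.300: state=(0.831, -1.133)
t=0.400: state=(0.711, -1.286)
t=0.500: state=(0.573, -1.475)
t=0.600: state=(0.414, -1.710)
t=0.700: state=(0.229, -1.998)
t=0.800: state=(0.013, -2.339)
t=0.900: state=(-0.240, -2.711)
t=1.000: state=(-0.529, -3.050)
t=1.100: state=(-0.845, -3.236)
t=1.200: state=(-1.166, -3.126)
t=1.300: state=(-1.458, -2.665)
t=1.400: state=(-1.691, -1.973)
t=1.500: state=(-1.852, -1.262)
t=1.600: state=(-1.948, -0.684)
t=1.700: state=(-1.995, -0.278)
t=1.800: state=(-2.008, -0.014)
t=1.900: state=(-2.001, 0.151)
t=2.000: state=(-1.980, 0.255)
t=2.100: state=(-1.951, 0.323)
t=2.200: state=(-1.916, 0.369)
t=2.300: state=(-1.878, 0.403)
t=2.400: state=(-1.836, 0.431)
t=2.500: state=(-1.791, 0.456)
t=2.600: state=(-1.745, 0.479)
t=2.700: state=(-1.696, 0.502)
t=2.800: state=(-1.644, 0.527)
t=2.900: state=(-1.590, 0.554)
t=3.000: state=(-1.533, 0.584)
t=3.030: state=(-1.516, 0.593)

(x, y) = (-1.516, 0.593)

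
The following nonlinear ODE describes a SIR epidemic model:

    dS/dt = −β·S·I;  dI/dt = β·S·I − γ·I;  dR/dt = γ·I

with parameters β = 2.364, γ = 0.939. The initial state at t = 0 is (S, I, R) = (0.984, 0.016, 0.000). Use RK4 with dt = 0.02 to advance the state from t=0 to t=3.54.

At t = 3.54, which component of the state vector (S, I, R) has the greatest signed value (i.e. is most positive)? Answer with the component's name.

largest component: R

t=0.000: state=(0.984, 0.016, 0.000)
step 1 (dt=0.02): k1=(-0.037, 0.022, 0.015), k2=(-0.038, 0.022, 0.015), k3=(-0.038, 0.022, 0.015), k4=(-0.038, 0.023, 0.015); state += dt/6·(k1+2k2+2k3+k4)
t=0.020: state=(0.983, 0.016, 0.000)
t=0.040: state=(0.982, 0.017, 0.001)
t=0.060: state=(0.982, 0.017, 0.001)
continuing one RK4 step at a time; state shown every 10 steps (Δt=0.2):
t=0.200: state=(0.975, 0.021, 0.003)
t=0.400: state=(0.964, 0.028, 0.008)
t=0.600: state=(0.950, 0.036, 0.014)
t=0.800: state=(0.932, 0.047, 0.022)
t=1.000: state=(0.909, 0.060, 0.032)
t=1.200: state=(0.880, 0.075, 0.044)
t=1.400: state=(0.846, 0.094, 0.060)
t=1.600: state=(0.805, 0.115, 0.080)
t=1.800: state=(0.758, 0.138, 0.104)
t=2.000: state=(0.706, 0.162, 0.132)
t=2.200: state=(0.651, 0.185, 0.164)
t=2.400: state=(0.593, 0.206, 0.201)
t=2.600: state=(0.536, 0.223, 0.241)
t=2.800: state=(0.481, 0.235, 0.284)
t=3.000: state=(0.430, 0.241, 0.329)
t=3.200: state=(0.383, 0.242, 0.375)
t=3.400: state=(0.342, 0.238, 0.420)
t=3.540: state=(0.316, 0.233, 0.451)
compare at T: S=0.316, I=0.233, R=0.451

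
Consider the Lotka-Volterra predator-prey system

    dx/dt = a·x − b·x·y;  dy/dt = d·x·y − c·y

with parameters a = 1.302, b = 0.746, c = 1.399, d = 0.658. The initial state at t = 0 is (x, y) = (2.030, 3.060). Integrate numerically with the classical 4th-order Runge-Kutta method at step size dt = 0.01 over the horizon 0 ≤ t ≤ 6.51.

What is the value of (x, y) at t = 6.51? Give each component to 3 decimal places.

t=0.000: state=(2.030, 3.060)
step 1 (dt=0.01): k1=(-1.991, -0.194), k2=(-1.980, -0.214), k3=(-1.980, -0.213), k4=(-1.968, -0.233); state += dt/6·(k1+2k2+2k3+k4)
t=0.010: state=(2.010, 3.058)
t=0.020: state=(1.991, 3.055)
t=0.030: state=(1.971, 3.052)
continuing one RK4 step at a time; state shown every 25 steps (Δt=0.25):
t=0.250: state=(1.607, 2.903)
t=0.500: state=(1.330, 2.601)
t=0.750: state=(1.172, 2.249)
t=1.000: state=(1.102, 1.909)
t=1.250: state=(1.099, 1.611)
t=1.500: state=(1.154, 1.366)
t=1.750: state=(1.262, 1.174)
t=2.000: state=(1.424, 1.031)
t=2.250: state=(1.643, 0.935)
t=2.500: state=(1.922, 0.882)
t=2.750: state=(2.260, 0.877)
t=3.000: state=(2.648, 0.925)
t=3.250: state=(3.057, 1.042)
t=3.500: state=(3.423, 1.253)
t=3.750: state=(3.645, 1.584)
t=4.000: state=(3.607, 2.036)
t=4.250: state=(3.260, 2.534)
t=4.500: state=(2.706, 2.923)
t=4.750: state=(2.135, 3.065)
t=5.000: state=(1.681, 2.950)
t=5.250: state=(1.376, 2.669)
t=5.500: state=(1.196, 2.321)
t=5.750: state=(1.110, 1.975)
t=6.000: state=(1.095, 1.668)
t=6.250: state=(1.139, 1.412)
t=6.500: state=(1.236, 1.209)
t=6.510: state=(1.241, 1.202)

(x, y) = (1.241, 1.202)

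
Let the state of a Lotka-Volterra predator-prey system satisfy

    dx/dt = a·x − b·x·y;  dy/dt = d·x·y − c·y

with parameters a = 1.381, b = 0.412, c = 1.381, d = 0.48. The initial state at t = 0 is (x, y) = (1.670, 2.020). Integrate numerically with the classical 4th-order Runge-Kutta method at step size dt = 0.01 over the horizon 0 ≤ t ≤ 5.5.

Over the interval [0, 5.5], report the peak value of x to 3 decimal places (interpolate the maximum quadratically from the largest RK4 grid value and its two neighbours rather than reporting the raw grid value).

max x = 5.314

t=0.000: state=(1.670, 2.020)
step 1 (dt=0.01): k1=(0.916, -1.170), k2=(0.923, -1.163), k3=(0.923, -1.163), k4=(0.930, -1.155); state += dt/6·(k1+2k2+2k3+k4)
t=0.010: state=(1.679, 2.008)
t=0.020: state=(1.689, 1.997)
t=0.030: state=(1.698, 1.986)
continuing one RK4 step at a time; state shown every 20 steps (Δt=0.2):
t=0.200: state=(1.880, 1.816)
t=0.400: state=(2.147, 1.671)
t=0.600: state=(2.476, 1.582)
t=0.800: state=(2.870, 1.551)
t=1.000: state=(3.327, 1.583)
t=1.200: state=(3.833, 1.693)
t=1.400: state=(4.360, 1.904)
t=1.600: state=(4.849, 2.248)
t=1.800: state=(5.205, 2.768)
t=2.000: state=(5.309, 3.487)
t=2.200: state=(5.067, 4.366)
t=2.400: state=(4.491, 5.253)
t=2.600: state=(3.728, 5.916)
t=2.800: state=(2.975, 6.187)
t=3.000: state=(2.362, 6.057)
t=3.200: state=(1.921, 5.636)
t=3.400: state=(1.628, 5.065)
t=3.600: state=(1.450, 4.451)
t=3.800: state=(1.357, 3.861)
t=4.000: state=(1.331, 3.331)
t=4.200: state=(1.359, 2.875)
t=4.400: state=(1.437, 2.493)
t=4.600: state=(1.563, 2.184)
t=4.800: state=(1.739, 1.940)
t=5.000: state=(1.969, 1.758)
t=5.200: state=(2.258, 1.633)
t=5.400: state=(2.610, 1.564)
t=5.500: state=(2.810, 1.551)
largest grid value and its neighbours: x(1.960)=5.31408, x(1.970)=5.31418, x(1.980)=5.31342
parabola through these three points peaks at t≈1.966 with x≈5.31424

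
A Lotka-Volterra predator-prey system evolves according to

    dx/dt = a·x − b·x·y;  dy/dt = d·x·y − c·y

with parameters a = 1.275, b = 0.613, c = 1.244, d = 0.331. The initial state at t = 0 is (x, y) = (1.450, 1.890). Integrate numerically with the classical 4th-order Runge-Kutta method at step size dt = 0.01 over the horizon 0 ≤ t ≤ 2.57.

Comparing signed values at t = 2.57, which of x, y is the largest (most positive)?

largest component: x

t=0.000: state=(1.450, 1.890)
step 1 (dt=0.01): k1=(0.169, -1.444), k2=(0.175, -1.438), k3=(0.175, -1.438), k4=(0.182, -1.432); state += dt/6·(k1+2k2+2k3+k4)
t=0.010: state=(1.452, 1.876)
t=0.020: state=(1.454, 1.861)
t=0.030: state=(1.456, 1.847)
continuing one RK4 step at a time; state shown every 10 steps (Δt=0.1):
t=0.100: state=(1.473, 1.752)
t=0.200: state=(1.509, 1.625)
t=0.300: state=(1.557, 1.509)
t=0.400: state=(1.618, 1.405)
t=0.500: state=(1.692, 1.310)
t=0.600: state=(1.778, 1.225)
t=0.700: state=(1.878, 1.149)
t=0.800: state=(1.992, 1.082)
t=0.900: state=(2.122, 1.023)
t=1.000: state=(2.268, 0.971)
t=1.100: state=(2.431, 0.927)
t=1.200: state=(2.612, 0.890)
t=1.300: state=(2.812, 0.859)
t=1.400: state=(3.033, 0.836)
t=1.500: state=(3.275, 0.819)
t=1.600: state=(3.539, 0.810)
t=1.700: state=(3.826, 0.808)
t=1.800: state=(4.136, 0.814)
t=1.900: state=(4.468, 0.828)
t=2.000: state=(4.821, 0.853)
t=2.100: state=(5.192, 0.889)
t=2.200: state=(5.578, 0.938)
t=2.300: state=(5.971, 1.003)
t=2.400: state=(6.363, 1.086)
t=2.500: state=(6.742, 1.191)
t=2.570: state=(6.991, 1.280)
compare at T: x=6.991, y=1.280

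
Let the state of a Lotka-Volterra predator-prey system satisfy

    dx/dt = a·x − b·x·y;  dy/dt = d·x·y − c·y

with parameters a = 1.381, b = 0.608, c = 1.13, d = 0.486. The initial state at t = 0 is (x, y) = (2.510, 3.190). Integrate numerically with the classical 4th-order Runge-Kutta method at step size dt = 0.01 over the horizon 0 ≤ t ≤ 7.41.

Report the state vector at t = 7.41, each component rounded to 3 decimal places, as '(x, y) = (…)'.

(x, y) = (1.819, 1.659)

t=0.000: state=(2.510, 3.190)
step 1 (dt=0.01): k1=(-1.402, 0.287), k2=(-1.400, 0.276), k3=(-1.400, 0.276), k4=(-1.398, 0.265); state += dt/6·(k1+2k2+2k3+k4)
t=0.010: state=(2.496, 3.193)
t=0.020: state=(2.482, 3.195)
t=0.030: state=(2.468, 3.198)
continuing one RK4 step at a time; state shown every 25 steps (Δt=0.25):
t=0.250: state=(2.178, 3.196)
t=0.500: state=(1.906, 3.086)
t=0.750: state=(1.708, 2.895)
t=1.000: state=(1.580, 2.663)
t=1.250: state=(1.516, 2.422)
t=1.500: state=(1.508, 2.193)
t=1.750: state=(1.551, 1.990)
t=2.000: state=(1.640, 1.821)
t=2.250: state=(1.775, 1.688)
t=2.500: state=(1.954, 1.596)
t=2.750: state=(2.175, 1.545)
t=3.000: state=(2.431, 1.541)
t=3.250: state=(2.709, 1.587)
t=3.500: state=(2.985, 1.692)
t=3.750: state=(3.221, 1.860)
t=4.000: state=(3.371, 2.096)
t=4.250: state=(3.388, 2.386)
t=4.500: state=(3.252, 2.696)
t=4.750: state=(2.983, 2.972)
t=5.000: state=(2.641, 3.154)
t=5.250: state=(2.296, 3.209)
t=5.500: state=(1.999, 3.138)
t=5.750: state=(1.772, 2.973)
t=6.000: state=(1.619, 2.752)
t=6.250: state=(1.533, 2.511)
t=6.500: state=(1.505, 2.276)
t=6.750: state=(1.529, 2.062)
t=7.000: state=(1.602, 1.879)
t=7.250: state=(1.720, 1.733)
t=7.410: state=(1.819, 1.659)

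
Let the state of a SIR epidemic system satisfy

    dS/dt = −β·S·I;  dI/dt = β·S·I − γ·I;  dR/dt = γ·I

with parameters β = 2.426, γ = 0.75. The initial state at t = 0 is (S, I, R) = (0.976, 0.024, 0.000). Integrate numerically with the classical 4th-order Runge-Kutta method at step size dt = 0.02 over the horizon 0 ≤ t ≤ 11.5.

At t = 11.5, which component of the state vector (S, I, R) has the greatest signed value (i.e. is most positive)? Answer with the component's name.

largest component: R

t=0.000: state=(0.976, 0.024, 0.000)
step 1 (dt=0.02): k1=(-0.057, 0.039, 0.018), k2=(-0.058, 0.039, 0.018), k3=(-0.058, 0.039, 0.018), k4=(-0.059, 0.040, 0.019); state += dt/6·(k1+2k2+2k3+k4)
t=0.020: state=(0.975, 0.025, 0.000)
t=0.040: state=(0.974, 0.026, 0.001)
t=0.060: state=(0.972, 0.026, 0.001)
continuing one RK4 step at a time; state shown every 25 steps (Δt=0.5):
t=0.500: state=(0.934, 0.053, 0.014)
t=1.000: state=(0.850, 0.107, 0.043)
t=1.500: state=(0.711, 0.191, 0.098)
t=2.000: state=(0.533, 0.280, 0.187)
t=2.500: state=(0.366, 0.331, 0.303)
t=3.000: state=(0.244, 0.328, 0.428)
t=3.500: state=(0.168, 0.288, 0.544)
t=4.000: state=(0.122, 0.235, 0.642)
t=4.500: state=(0.095, 0.184, 0.721)
t=5.000: state=(0.078, 0.141, 0.782)
t=5.500: state=(0.067, 0.105, 0.827)
t=6.000: state=(0.060, 0.078, 0.862)
t=6.500: state=(0.055, 0.058, 0.887)
t=7.000: state=(0.052, 0.042, 0.906)
t=7.500: state=(0.050, 0.031, 0.919)
t=8.000: state=(0.048, 0.023, 0.929)
t=8.500: state=(0.047, 0.016, 0.936)
t=9.000: state=(0.046, 0.012, 0.942)
t=9.500: state=(0.046, 0.009, 0.945)
t=10.000: state=(0.045, 0.006, 0.948)
t=10.500: state=(0.045, 0.005, 0.950)
t=11.000: state=(0.045, 0.003, 0.952)
t=11.500: state=(0.045, 0.002, 0.953)
compare at T: S=0.045, I=0.002, R=0.953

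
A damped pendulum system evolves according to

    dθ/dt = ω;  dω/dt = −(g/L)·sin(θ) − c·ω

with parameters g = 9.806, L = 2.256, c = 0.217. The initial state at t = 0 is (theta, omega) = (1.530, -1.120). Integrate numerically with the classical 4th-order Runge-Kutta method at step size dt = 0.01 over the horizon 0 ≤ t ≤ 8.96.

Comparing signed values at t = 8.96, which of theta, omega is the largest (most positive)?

largest component: omega

t=0.000: state=(1.530, -1.120)
step 1 (dt=0.01): k1=(-1.120, -4.100), k2=(-1.140, -4.094), k3=(-1.140, -4.094), k4=(-1.161, -4.089); state += dt/6·(k1+2k2+2k3+k4)
t=0.010: state=(1.519, -1.161)
t=0.020: state=(1.507, -1.202)
t=0.030: state=(1.495, -1.242)
continuing one RK4 step at a time; state shown every 50 steps (Δt=0.5):
t=0.500: state=(0.513, -2.743)
t=1.000: state=(-0.810, -2.101)
t=1.500: state=(-1.349, -0.010)
t=2.000: state=(-0.856, 1.873)
t=2.500: state=(0.273, 2.252)
t=3.000: state=(1.050, 0.673)
t=3.500: state=(0.907, -1.186)
t=4.000: state=(0.033, -2.015)
t=4.500: state=(-0.779, -0.982)
t=5.000: state=(-0.843, 0.709)
t=5.500: state=(-0.187, 1.694)
t=6.000: state=(0.569, 1.071)
t=6.500: state=(0.744, -0.395)
t=7.000: state=(0.253, -1.395)
t=7.500: state=(-0.416, -1.044)
t=8.000: state=(-0.640, 0.194)
t=8.500: state=(-0.272, 1.143)
t=8.960: state=(0.267, 1.020)
compare at T: theta=0.267, omega=1.020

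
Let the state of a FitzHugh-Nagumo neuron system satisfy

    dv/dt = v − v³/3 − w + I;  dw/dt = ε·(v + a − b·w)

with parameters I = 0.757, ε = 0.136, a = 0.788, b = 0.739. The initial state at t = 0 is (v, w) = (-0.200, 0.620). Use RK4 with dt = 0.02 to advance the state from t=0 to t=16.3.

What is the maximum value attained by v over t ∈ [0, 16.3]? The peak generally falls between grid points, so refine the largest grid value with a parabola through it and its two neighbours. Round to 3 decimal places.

t=0.000: state=(-0.200, 0.620)
step 1 (dt=0.02): k1=(-0.060, 0.018), k2=(-0.061, 0.018), k3=(-0.061, 0.018), k4=(-0.062, 0.017); state += dt/6·(k1+2k2+2k3+k4)
t=0.020: state=(-0.201, 0.620)
t=0.040: state=(-0.202, 0.621)
t=0.060: state=(-0.204, 0.621)
continuing one RK4 step at a time; state shown every 50 steps (Δt=1):
t=1.000: state=(-0.310, 0.631)
t=2.000: state=(-0.579, 0.617)
t=3.000: state=(-1.027, 0.556)
t=4.000: state=(-1.374, 0.446)
t=5.000: state=(-1.454, 0.320)
t=6.000: state=(-1.407, 0.206)
t=7.000: state=(-1.322, 0.112)
t=8.000: state=(-1.223, 0.038)
t=9.000: state=(-1.111, -0.015)
t=10.000: state=(-0.985, -0.047)
t=11.000: state=(-0.831, -0.058)
t=12.000: state=(-0.618, -0.045)
t=13.000: state=(-0.257, 0.003)
t=14.000: state=(0.526, 0.116)
t=15.000: state=(1.601, 0.351)
t=16.000: state=(1.802, 0.647)
t=16.300: state=(1.783, 0.731)
largest grid value and its neighbours: v(15.820)=1.80574, v(15.840)=1.80579, v(15.860)=1.80572
parabola through these three points peaks at t≈15.839 with v≈1.80579

max v = 1.806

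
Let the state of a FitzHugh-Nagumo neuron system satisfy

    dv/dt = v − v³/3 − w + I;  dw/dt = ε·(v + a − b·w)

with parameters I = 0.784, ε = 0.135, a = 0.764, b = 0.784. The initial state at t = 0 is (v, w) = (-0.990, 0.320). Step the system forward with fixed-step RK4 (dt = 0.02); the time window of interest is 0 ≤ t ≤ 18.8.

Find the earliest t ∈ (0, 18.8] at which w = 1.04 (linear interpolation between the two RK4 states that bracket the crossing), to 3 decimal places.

t = 12.760

t=0.000: state=(-0.990, 0.320)
step 1 (dt=0.02): k1=(-0.203, -0.064), k2=(-0.202, -0.065), k3=(-0.202, -0.065), k4=(-0.201, -0.065); state += dt/6·(k1+2k2+2k3+k4)
t=0.020: state=(-0.994, 0.319)
t=0.040: state=(-0.998, 0.317)
t=0.060: state=(-1.002, 0.316)
continuing one RK4 step at a time; state shown every 50 steps (Δt=1):
t=1.000: state=(-1.149, 0.247)
t=2.000: state=(-1.203, 0.169)
t=3.000: state=(-1.177, 0.097)
t=4.000: state=(-1.104, 0.038)
t=5.000: state=(-0.999, -0.003)
t=6.000: state=(-0.861, -0.024)
t=7.000: state=(-0.667, -0.022)
t=8.000: state=(-0.346, 0.011)
t=9.000: state=(0.338, 0.102)
t=10.000: state=(1.480, 0.309)
t=11.000: state=(1.817, 0.596)
t=12.000: state=(1.746, 0.864)
t=12.740: state=(1.661, 1.036)
next step: t=12.760: state=(1.659, 1.040) — w has crossed 1.04
linear interpolation between t=12.740 (1.03566) and t=12.760 (1.04001) → t≈12.760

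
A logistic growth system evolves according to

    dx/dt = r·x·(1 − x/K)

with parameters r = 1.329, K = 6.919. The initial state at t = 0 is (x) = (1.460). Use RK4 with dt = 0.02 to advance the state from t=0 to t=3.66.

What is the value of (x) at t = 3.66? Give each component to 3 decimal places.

(x) = (6.725)

t=0.000: state=(1.460)
step 1 (dt=0.02): k1=(1.531), k2=(1.543), k3=(1.543), k4=(1.554); state += dt/6·(k1+2k2+2k3+k4)
t=0.020: state=(1.491)
t=0.040: state=(1.522)
t=0.060: state=(1.554)
continuing one RK4 step at a time; state shown every 10 steps (Δt=0.2):
t=0.200: state=(1.790)
t=0.400: state=(2.164)
t=0.600: state=(2.577)
t=0.800: state=(3.020)
t=1.000: state=(3.477)
t=1.200: state=(3.934)
t=1.400: state=(4.374)
t=1.600: state=(4.785)
t=1.800: state=(5.156)
t=2.000: state=(5.482)
t=2.200: state=(5.762)
t=2.400: state=(5.996)
t=2.600: state=(6.188)
t=2.800: state=(6.345)
t=3.000: state=(6.470)
t=3.200: state=(6.570)
t=3.400: state=(6.648)
t=3.600: state=(6.709)
t=3.660: state=(6.725)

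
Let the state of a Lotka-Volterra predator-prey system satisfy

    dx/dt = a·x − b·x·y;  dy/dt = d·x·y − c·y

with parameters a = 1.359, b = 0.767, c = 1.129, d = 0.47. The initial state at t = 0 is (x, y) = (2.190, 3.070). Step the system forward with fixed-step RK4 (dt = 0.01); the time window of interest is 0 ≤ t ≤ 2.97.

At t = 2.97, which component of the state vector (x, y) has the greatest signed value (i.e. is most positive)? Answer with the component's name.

t=0.000: state=(2.190, 3.070)
step 1 (dt=0.01): k1=(-2.181, -0.306), k2=(-2.167, -0.322), k3=(-2.167, -0.322), k4=(-2.154, -0.337); state += dt/6·(k1+2k2+2k3+k4)
t=0.010: state=(2.168, 3.067)
t=0.020: state=(2.147, 3.063)
t=0.030: state=(2.126, 3.059)
continuing one RK4 step at a time; state shown every 10 steps (Δt=0.1):
t=0.100: state=(1.986, 3.025)
t=0.200: state=(1.808, 2.953)
t=0.300: state=(1.657, 2.862)
t=0.400: state=(1.531, 2.755)
t=0.500: state=(1.426, 2.637)
t=0.600: state=(1.340, 2.514)
t=0.700: state=(1.272, 2.388)
t=0.800: state=(1.220, 2.261)
t=0.900: state=(1.180, 2.137)
t=1.000: state=(1.153, 2.016)
t=1.100: state=(1.137, 1.900)
t=1.200: state=(1.130, 1.790)
t=1.300: state=(1.133, 1.687)
t=1.400: state=(1.145, 1.589)
t=1.500: state=(1.165, 1.499)
t=1.600: state=(1.194, 1.415)
t=1.700: state=(1.231, 1.338)
t=1.800: state=(1.276, 1.268)
t=1.900: state=(1.329, 1.204)
t=2.000: state=(1.392, 1.146)
t=2.100: state=(1.463, 1.095)
t=2.200: state=(1.544, 1.050)
t=2.300: state=(1.634, 1.010)
t=2.400: state=(1.735, 0.977)
t=2.500: state=(1.846, 0.949)
t=2.600: state=(1.968, 0.927)
t=2.700: state=(2.101, 0.911)
t=2.800: state=(2.245, 0.901)
t=2.900: state=(2.401, 0.898)
t=2.970: state=(2.516, 0.900)
compare at T: x=2.516, y=0.900

largest component: x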